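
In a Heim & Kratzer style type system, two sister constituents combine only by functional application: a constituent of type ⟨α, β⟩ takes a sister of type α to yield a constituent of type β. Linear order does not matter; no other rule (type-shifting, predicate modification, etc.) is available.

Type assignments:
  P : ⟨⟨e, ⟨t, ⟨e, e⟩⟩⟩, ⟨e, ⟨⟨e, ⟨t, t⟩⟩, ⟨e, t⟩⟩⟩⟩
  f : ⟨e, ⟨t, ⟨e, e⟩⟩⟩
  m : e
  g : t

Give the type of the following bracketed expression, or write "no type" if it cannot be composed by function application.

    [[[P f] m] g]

no type

[P f]: functor P : ⟨⟨e, ⟨t, ⟨e, e⟩⟩⟩, ⟨e, ⟨⟨e, ⟨t, t⟩⟩, ⟨e, t⟩⟩⟩⟩, argument f : ⟨e, ⟨t, ⟨e, e⟩⟩⟩; result ⟨e, ⟨⟨e, ⟨t, t⟩⟩, ⟨e, t⟩⟩⟩.
[[P f] m]: functor [P f] : ⟨e, ⟨⟨e, ⟨t, t⟩⟩, ⟨e, t⟩⟩⟩, argument m : e; result ⟨⟨e, ⟨t, t⟩⟩, ⟨e, t⟩⟩.
[[[P f] m] g]: ⟨⟨e, ⟨t, t⟩⟩, ⟨e, t⟩⟩ and t cannot combine by function application — type clash.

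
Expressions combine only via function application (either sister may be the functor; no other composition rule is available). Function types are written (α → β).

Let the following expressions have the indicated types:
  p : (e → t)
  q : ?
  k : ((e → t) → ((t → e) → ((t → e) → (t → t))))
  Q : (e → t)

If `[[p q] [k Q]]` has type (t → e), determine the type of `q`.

((e → t) → (((t → e) → ((t → e) → (t → t))) → (t → e)))

[[p q] [k Q]] is required to be (t → e). [k Q] : ((t → e) → ((t → e) → (t → t))) cannot yield (t → e) as functor, so [p q] : (((t → e) → ((t → e) → (t → t))) → (t → e)).
[p q] is required to be (((t → e) → ((t → e) → (t → t))) → (t → e)). p : (e → t) cannot yield (((t → e) → ((t → e) → (t → t))) → (t → e)) as functor, so q : ((e → t) → (((t → e) → ((t → e) → (t → t))) → (t → e))).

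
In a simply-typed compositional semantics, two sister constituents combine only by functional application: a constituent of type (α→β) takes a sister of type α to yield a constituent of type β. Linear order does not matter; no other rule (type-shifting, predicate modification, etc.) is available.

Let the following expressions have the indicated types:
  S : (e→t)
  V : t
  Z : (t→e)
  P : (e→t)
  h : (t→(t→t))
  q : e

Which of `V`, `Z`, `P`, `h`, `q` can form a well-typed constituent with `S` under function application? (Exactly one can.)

q

V : t — no; S wants e, and V wants nothing (atomic).
Z : (t→e) — no; S wants e, and Z wants t.
P : (e→t) — no; S wants e, and P wants e.
h : (t→(t→t)) — no; S wants e, and h wants t.
q — combines: S : (e→t) takes q : e as argument, giving t.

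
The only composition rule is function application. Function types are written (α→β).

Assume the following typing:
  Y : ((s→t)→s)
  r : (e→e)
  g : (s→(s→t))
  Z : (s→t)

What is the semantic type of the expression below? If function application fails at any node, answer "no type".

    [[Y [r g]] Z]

no type

At [r g]: neither (e→e) nor (s→(s→t)) can take the other as argument; the node is ill-typed.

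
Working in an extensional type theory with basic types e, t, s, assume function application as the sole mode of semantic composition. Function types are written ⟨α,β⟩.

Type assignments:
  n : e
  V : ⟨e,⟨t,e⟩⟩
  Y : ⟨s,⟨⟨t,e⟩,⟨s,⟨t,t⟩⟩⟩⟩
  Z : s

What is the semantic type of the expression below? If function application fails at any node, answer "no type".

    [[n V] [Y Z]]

[n V]: functor V : ⟨e,⟨t,e⟩⟩, argument n : e; result ⟨t,e⟩.
[Y Z]: functor Y : ⟨s,⟨⟨t,e⟩,⟨s,⟨t,t⟩⟩⟩⟩, argument Z : s; result ⟨⟨t,e⟩,⟨s,⟨t,t⟩⟩⟩.
[[n V] [Y Z]]: functor [Y Z] : ⟨⟨t,e⟩,⟨s,⟨t,t⟩⟩⟩, argument [n V] : ⟨t,e⟩; result ⟨s,⟨t,t⟩⟩.

⟨s,⟨t,t⟩⟩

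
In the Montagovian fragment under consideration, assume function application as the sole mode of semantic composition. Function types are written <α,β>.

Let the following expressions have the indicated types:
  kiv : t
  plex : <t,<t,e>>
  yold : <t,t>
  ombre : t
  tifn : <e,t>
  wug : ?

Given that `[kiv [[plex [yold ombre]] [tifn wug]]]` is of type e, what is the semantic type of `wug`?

[kiv [[plex [yold ombre]] [tifn wug]]] is required to be e. kiv : t cannot yield e as functor, so [[plex [yold ombre]] [tifn wug]] : <t,e>.
[[plex [yold ombre]] [tifn wug]] is required to be <t,e>. [plex [yold ombre]] : <t,e> cannot yield <t,e> as functor, so [tifn wug] : <<t,e>,<t,e>>.
[tifn wug] is required to be <<t,e>,<t,e>>. tifn : <e,t> cannot yield <<t,e>,<t,e>> as functor, so wug : <<e,t>,<<t,e>,<t,e>>>.

<<e,t>,<<t,e>,<t,e>>>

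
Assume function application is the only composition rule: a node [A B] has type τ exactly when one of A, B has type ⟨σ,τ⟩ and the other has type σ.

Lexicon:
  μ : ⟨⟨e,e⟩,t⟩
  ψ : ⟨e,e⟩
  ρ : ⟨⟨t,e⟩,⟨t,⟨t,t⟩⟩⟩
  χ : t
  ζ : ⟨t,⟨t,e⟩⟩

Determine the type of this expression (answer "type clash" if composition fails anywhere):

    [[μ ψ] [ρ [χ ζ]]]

⟨t,t⟩

[μ ψ]: ⟨⟨e,e⟩,t⟩ applied to ⟨e,e⟩ yields t.
[χ ζ]: ⟨t,⟨t,e⟩⟩ applied to t yields ⟨t,e⟩.
[ρ [χ ζ]]: ⟨⟨t,e⟩,⟨t,⟨t,t⟩⟩⟩ applied to ⟨t,e⟩ yields ⟨t,⟨t,t⟩⟩.
[[μ ψ] [ρ [χ ζ]]]: ⟨t,⟨t,t⟩⟩ applied to t yields ⟨t,t⟩.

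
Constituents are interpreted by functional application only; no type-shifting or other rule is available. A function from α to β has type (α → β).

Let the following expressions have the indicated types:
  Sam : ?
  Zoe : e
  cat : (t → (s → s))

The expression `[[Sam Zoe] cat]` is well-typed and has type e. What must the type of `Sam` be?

For [[Sam Zoe] cat] to have type e with cat of type (t → (s → s)), [Sam Zoe] must be the function: [Sam Zoe] : ((t → (s → s)) → e).
For [Sam Zoe] to have type ((t → (s → s)) → e) with Zoe of type e, Sam must be the function: Sam : (e → ((t → (s → s)) → e)).

(e → ((t → (s → s)) → e))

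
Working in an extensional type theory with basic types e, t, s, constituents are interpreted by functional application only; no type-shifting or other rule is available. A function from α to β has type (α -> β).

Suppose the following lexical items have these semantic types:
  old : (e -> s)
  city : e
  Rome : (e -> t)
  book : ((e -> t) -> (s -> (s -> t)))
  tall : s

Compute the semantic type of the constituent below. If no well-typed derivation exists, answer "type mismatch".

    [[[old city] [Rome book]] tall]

[old city]: old is (e -> s), city is e; result s.
[Rome book]: book is ((e -> t) -> (s -> (s -> t))), Rome is (e -> t); result (s -> (s -> t)).
[[old city] [Rome book]]: [Rome book] is (s -> (s -> t)), [old city] is s; result (s -> t).
[[[old city] [Rome book]] tall]: [[old city] [Rome book]] is (s -> t), tall is s; result t.

t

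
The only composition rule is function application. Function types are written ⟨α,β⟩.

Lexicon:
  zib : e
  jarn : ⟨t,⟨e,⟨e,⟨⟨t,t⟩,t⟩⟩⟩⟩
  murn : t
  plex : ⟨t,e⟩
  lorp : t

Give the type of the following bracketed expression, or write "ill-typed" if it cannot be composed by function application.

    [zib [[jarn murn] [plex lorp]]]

At [jarn murn], jarn : ⟨t,⟨e,⟨e,⟨⟨t,t⟩,t⟩⟩⟩⟩ takes murn : t, giving ⟨e,⟨e,⟨⟨t,t⟩,t⟩⟩⟩.
At [plex lorp], plex : ⟨t,e⟩ takes lorp : t, giving e.
At [[jarn murn] [plex lorp]], [jarn murn] : ⟨e,⟨e,⟨⟨t,t⟩,t⟩⟩⟩ takes [plex lorp] : e, giving ⟨e,⟨⟨t,t⟩,t⟩⟩.
At [zib [[jarn murn] [plex lorp]]], [[jarn murn] [plex lorp]] : ⟨e,⟨⟨t,t⟩,t⟩⟩ takes zib : e, giving ⟨⟨t,t⟩,t⟩.

⟨⟨t,t⟩,t⟩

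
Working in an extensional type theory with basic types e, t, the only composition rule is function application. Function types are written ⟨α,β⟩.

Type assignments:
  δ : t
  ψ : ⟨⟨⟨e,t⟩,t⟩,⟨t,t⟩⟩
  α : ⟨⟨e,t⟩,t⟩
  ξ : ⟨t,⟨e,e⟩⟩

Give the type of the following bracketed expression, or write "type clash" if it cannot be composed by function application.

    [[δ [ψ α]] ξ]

[ψ α]: functor ψ : ⟨⟨⟨e,t⟩,t⟩,⟨t,t⟩⟩, argument α : ⟨⟨e,t⟩,t⟩; result ⟨t,t⟩.
[δ [ψ α]]: functor [ψ α] : ⟨t,t⟩, argument δ : t; result t.
[[δ [ψ α]] ξ]: functor ξ : ⟨t,⟨e,e⟩⟩, argument [δ [ψ α]] : t; result ⟨e,e⟩.

⟨e,e⟩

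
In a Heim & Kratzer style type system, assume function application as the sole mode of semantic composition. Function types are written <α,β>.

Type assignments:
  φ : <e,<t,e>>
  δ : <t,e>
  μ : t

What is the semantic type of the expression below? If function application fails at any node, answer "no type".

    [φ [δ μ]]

[δ μ] — δ of type <t,e> combines with μ of type t: type e.
[φ [δ μ]] — φ of type <e,<t,e>> combines with [δ μ] of type e: type <t,e>.

<t,e>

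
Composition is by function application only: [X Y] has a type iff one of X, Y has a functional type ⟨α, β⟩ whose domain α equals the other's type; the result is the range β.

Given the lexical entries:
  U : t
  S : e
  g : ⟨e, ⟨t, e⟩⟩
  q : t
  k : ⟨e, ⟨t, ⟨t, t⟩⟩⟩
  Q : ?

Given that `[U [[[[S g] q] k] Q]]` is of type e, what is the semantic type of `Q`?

⟨⟨t, ⟨t, t⟩⟩, ⟨t, e⟩⟩

For [U [[[[S g] q] k] Q]] to have type e with U of type t, [[[[S g] q] k] Q] must be the function: [[[[S g] q] k] Q] : ⟨t, e⟩.
For [[[[S g] q] k] Q] to have type ⟨t, e⟩ with [[[S g] q] k] of type ⟨t, ⟨t, t⟩⟩, Q must be the function: Q : ⟨⟨t, ⟨t, t⟩⟩, ⟨t, e⟩⟩.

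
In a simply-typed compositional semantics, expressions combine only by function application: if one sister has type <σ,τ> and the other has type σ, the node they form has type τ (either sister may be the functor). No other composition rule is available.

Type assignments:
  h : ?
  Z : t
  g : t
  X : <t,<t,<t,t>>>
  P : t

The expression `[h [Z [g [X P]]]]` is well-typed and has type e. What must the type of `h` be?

[h [Z [g [X P]]]] is required to be e. [Z [g [X P]]] : t cannot yield e as functor, so h : <t,e>.

<t,e>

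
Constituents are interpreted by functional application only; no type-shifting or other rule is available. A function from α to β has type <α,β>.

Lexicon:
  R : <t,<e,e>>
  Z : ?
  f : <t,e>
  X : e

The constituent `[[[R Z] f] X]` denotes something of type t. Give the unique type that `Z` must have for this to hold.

<<t,<e,e>>,<<t,e>,<e,t>>>

[[[R Z] f] X] must have type t. The sister X has type e; that is not a function onto t, so [[R Z] f] must be the functor, of type <e,t>.
[[R Z] f] must have type <e,t>. The sister f has type <t,e>; that is not a function onto <e,t>, so [R Z] must be the functor, of type <<t,e>,<e,t>>.
[R Z] must have type <<t,e>,<e,t>>. The sister R has type <t,<e,e>>; that is not a function onto <<t,e>,<e,t>>, so Z must be the functor, of type <<t,<e,e>>,<<t,e>,<e,t>>>.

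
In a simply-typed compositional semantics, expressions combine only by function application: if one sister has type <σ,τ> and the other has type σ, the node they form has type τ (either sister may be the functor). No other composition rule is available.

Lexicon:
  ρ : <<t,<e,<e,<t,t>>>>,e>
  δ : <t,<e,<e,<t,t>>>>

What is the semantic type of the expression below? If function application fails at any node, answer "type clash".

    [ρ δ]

[ρ δ] — ρ of type <<t,<e,<e,<t,t>>>>,e> combines with δ of type <t,<e,<e,<t,t>>>>: type e.

e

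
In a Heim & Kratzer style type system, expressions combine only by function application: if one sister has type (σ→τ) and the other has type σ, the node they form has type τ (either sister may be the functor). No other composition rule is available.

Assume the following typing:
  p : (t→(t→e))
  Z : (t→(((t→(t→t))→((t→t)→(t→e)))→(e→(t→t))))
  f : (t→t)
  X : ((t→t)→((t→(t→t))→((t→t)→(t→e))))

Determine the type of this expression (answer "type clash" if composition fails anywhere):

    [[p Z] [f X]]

type clash

[p Z]: (t→(t→e)) and (t→(((t→(t→t))→((t→t)→(t→e)))→(e→(t→t)))) cannot combine by function application — type clash.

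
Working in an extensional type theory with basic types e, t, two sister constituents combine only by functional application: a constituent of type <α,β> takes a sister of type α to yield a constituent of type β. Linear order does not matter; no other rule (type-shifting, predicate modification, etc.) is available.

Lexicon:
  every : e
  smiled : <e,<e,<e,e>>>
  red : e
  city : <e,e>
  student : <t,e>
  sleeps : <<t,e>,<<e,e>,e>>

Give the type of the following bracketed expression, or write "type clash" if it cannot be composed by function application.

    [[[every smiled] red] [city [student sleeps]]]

e

[every smiled] — smiled of type <e,<e,<e,e>>> combines with every of type e: type <e,<e,e>>.
[[every smiled] red] — [every smiled] of type <e,<e,e>> combines with red of type e: type <e,e>.
[student sleeps] — sleeps of type <<t,e>,<<e,e>,e>> combines with student of type <t,e>: type <<e,e>,e>.
[city [student sleeps]] — [student sleeps] of type <<e,e>,e> combines with city of type <e,e>: type e.
[[[every smiled] red] [city [student sleeps]]] — [[every smiled] red] of type <e,e> combines with [city [student sleeps]] of type e: type e.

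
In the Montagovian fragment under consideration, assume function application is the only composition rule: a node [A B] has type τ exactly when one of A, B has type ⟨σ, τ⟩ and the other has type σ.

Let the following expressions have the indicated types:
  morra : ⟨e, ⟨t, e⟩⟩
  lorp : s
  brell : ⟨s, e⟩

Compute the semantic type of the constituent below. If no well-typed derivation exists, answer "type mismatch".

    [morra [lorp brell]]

[lorp brell]: brell is ⟨s, e⟩, lorp is s; result e.
[morra [lorp brell]]: morra is ⟨e, ⟨t, e⟩⟩, [lorp brell] is e; result ⟨t, e⟩.

⟨t, e⟩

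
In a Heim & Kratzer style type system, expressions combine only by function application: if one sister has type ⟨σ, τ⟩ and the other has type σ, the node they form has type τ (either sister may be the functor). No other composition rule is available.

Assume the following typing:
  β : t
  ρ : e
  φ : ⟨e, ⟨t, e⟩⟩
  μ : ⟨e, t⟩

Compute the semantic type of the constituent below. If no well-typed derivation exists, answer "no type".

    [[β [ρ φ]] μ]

[ρ φ]: functor φ : ⟨e, ⟨t, e⟩⟩, argument ρ : e; result ⟨t, e⟩.
[β [ρ φ]]: functor [ρ φ] : ⟨t, e⟩, argument β : t; result e.
[[β [ρ φ]] μ]: functor μ : ⟨e, t⟩, argument [β [ρ φ]] : e; result t.

t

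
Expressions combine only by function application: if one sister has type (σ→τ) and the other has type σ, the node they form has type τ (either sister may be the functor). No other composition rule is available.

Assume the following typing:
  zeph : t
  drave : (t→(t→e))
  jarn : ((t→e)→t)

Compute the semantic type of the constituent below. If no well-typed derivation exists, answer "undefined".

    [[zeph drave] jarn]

[zeph drave]: (t→(t→e)) applied to t yields (t→e).
[[zeph drave] jarn]: ((t→e)→t) applied to (t→e) yields t.

t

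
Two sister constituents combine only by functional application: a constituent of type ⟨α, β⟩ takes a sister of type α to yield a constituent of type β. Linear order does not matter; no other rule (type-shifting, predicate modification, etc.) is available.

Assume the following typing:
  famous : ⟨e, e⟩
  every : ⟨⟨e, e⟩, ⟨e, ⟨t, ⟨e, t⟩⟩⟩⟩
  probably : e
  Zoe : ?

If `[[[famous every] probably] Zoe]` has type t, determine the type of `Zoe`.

At [[[famous every] probably] Zoe] (required: t): [[famous every] probably] is ⟨t, ⟨e, t⟩⟩, which is not a function with range t; hence Zoe is the functor — type ⟨⟨t, ⟨e, t⟩⟩, t⟩.

⟨⟨t, ⟨e, t⟩⟩, t⟩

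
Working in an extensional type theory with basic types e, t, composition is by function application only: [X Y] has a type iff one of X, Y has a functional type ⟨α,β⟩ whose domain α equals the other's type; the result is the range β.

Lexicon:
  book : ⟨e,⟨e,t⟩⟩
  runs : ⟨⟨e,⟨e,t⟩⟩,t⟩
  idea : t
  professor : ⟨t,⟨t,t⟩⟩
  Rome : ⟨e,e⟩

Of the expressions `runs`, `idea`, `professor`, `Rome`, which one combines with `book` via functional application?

runs — combines: runs : ⟨⟨e,⟨e,t⟩⟩,t⟩ takes book : ⟨e,⟨e,t⟩⟩ as argument, giving t.
idea : t — does not combine with book.
professor : ⟨t,⟨t,t⟩⟩ — does not combine with book.
Rome : ⟨e,e⟩ — does not combine with book.

runs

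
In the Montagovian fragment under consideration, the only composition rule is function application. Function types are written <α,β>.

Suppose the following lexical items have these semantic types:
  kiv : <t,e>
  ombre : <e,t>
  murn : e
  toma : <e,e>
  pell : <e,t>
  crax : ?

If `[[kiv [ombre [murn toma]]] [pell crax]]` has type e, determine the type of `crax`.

For [[kiv [ombre [murn toma]]] [pell crax]] to have type e with [kiv [ombre [murn toma]]] of type e, [pell crax] must be the function: [pell crax] : <e,e>.
For [pell crax] to have type <e,e> with pell of type <e,t>, crax must be the function: crax : <<e,t>,<e,e>>.

<<e,t>,<e,e>>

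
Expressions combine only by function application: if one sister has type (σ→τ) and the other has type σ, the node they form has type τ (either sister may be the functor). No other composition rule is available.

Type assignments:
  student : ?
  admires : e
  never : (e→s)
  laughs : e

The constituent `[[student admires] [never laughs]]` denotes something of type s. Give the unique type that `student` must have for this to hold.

For [[student admires] [never laughs]] to have type s with [never laughs] of type s, [student admires] must be the function: [student admires] : (s→s).
For [student admires] to have type (s→s) with admires of type e, student must be the function: student : (e→(s→s)).

(e→(s→s))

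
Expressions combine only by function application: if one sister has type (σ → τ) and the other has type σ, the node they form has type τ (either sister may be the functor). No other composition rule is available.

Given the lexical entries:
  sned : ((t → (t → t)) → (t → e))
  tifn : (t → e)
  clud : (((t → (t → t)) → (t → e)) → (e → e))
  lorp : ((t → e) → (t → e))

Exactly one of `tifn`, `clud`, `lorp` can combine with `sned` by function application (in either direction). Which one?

tifn : (t → e) — does not combine with sned.
clud — combines: clud : (((t → (t → t)) → (t → e)) → (e → e)) takes sned : ((t → (t → t)) → (t → e)) as argument, giving (e → e).
lorp : ((t → e) → (t → e)) — does not combine with sned.

clud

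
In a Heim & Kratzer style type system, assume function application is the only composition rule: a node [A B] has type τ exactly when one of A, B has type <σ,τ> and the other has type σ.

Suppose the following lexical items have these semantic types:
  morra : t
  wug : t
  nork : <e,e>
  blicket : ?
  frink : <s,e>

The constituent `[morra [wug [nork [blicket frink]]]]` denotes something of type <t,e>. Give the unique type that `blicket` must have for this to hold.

At [morra [wug [nork [blicket frink]]]] (required: <t,e>): morra is t, which is not a function with range <t,e>; hence [wug [nork [blicket frink]]] is the functor — type <t,<t,e>>.
At [wug [nork [blicket frink]]] (required: <t,<t,e>>): wug is t, which is not a function with range <t,<t,e>>; hence [nork [blicket frink]] is the functor — type <t,<t,<t,e>>>.
At [nork [blicket frink]] (required: <t,<t,<t,e>>>): nork is <e,e>, which is not a function with range <t,<t,<t,e>>>; hence [blicket frink] is the functor — type <<e,e>,<t,<t,<t,e>>>>.
At [blicket frink] (required: <<e,e>,<t,<t,<t,e>>>>): frink is <s,e>, which is not a function with range <<e,e>,<t,<t,<t,e>>>>; hence blicket is the functor — type <<s,e>,<<e,e>,<t,<t,<t,e>>>>>.

<<s,e>,<<e,e>,<t,<t,<t,e>>>>>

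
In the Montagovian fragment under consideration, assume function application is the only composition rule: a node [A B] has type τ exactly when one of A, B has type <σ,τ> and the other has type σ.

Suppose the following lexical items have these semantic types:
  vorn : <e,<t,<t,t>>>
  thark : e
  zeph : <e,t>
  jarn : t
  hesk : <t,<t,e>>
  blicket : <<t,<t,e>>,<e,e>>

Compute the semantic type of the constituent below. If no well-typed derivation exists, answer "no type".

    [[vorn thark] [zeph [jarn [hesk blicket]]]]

[vorn thark]: functor vorn : <e,<t,<t,t>>>, argument thark : e; result <t,<t,t>>.
[hesk blicket]: functor blicket : <<t,<t,e>>,<e,e>>, argument hesk : <t,<t,e>>; result <e,e>.
[jarn [hesk blicket]]: t and <e,e> cannot combine by function application — type clash.

no type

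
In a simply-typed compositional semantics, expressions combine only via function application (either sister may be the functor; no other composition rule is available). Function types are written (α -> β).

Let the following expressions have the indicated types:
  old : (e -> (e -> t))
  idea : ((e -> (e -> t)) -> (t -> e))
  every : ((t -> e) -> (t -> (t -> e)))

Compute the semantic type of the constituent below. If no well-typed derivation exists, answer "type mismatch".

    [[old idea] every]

(t -> (t -> e))

[old idea]: functor idea : ((e -> (e -> t)) -> (t -> e)), argument old : (e -> (e -> t)); result (t -> e).
[[old idea] every]: functor every : ((t -> e) -> (t -> (t -> e))), argument [old idea] : (t -> e); result (t -> (t -> e)).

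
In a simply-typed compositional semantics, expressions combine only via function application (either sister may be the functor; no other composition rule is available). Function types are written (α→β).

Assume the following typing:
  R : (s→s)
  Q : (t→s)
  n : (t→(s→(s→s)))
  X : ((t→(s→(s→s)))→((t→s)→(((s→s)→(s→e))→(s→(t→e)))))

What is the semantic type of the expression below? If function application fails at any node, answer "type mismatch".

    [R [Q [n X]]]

type mismatch

[n X]: ((t→(s→(s→s)))→((t→s)→(((s→s)→(s→e))→(s→(t→e))))) applied to (t→(s→(s→s))) yields ((t→s)→(((s→s)→(s→e))→(s→(t→e)))).
[Q [n X]]: ((t→s)→(((s→s)→(s→e))→(s→(t→e)))) applied to (t→s) yields (((s→s)→(s→e))→(s→(t→e))).
[R [Q [n X]]]: (s→s) with (((s→s)→(s→e))→(s→(t→e))) — neither is a function whose domain matches the other; composition fails here.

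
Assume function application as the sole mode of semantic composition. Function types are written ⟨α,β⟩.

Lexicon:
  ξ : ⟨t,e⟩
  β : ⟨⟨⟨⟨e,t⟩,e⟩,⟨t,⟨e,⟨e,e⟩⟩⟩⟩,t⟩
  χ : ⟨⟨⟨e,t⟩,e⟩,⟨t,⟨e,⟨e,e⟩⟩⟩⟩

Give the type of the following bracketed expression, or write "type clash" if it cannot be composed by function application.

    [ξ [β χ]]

e

[β χ]: functor β : ⟨⟨⟨⟨e,t⟩,e⟩,⟨t,⟨e,⟨e,e⟩⟩⟩⟩,t⟩, argument χ : ⟨⟨⟨e,t⟩,e⟩,⟨t,⟨e,⟨e,e⟩⟩⟩⟩; result t.
[ξ [β χ]]: functor ξ : ⟨t,e⟩, argument [β χ] : t; result e.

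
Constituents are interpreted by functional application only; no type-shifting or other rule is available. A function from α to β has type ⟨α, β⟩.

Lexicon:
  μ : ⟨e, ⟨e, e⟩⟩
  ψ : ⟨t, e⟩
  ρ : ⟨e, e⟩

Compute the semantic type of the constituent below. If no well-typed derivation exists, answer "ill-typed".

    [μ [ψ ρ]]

At [ψ ρ]: neither ⟨t, e⟩ nor ⟨e, e⟩ can take the other as argument; the node is ill-typed.

ill-typed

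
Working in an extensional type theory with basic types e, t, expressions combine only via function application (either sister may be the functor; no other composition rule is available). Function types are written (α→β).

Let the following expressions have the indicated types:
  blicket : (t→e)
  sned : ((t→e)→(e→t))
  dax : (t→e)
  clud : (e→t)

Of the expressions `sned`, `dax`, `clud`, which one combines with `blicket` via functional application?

sned

sned — combines: sned : ((t→e)→(e→t)) takes blicket : (t→e) as argument, giving (e→t).
dax : (t→e) — does not combine with blicket.
clud : (e→t) — does not combine with blicket.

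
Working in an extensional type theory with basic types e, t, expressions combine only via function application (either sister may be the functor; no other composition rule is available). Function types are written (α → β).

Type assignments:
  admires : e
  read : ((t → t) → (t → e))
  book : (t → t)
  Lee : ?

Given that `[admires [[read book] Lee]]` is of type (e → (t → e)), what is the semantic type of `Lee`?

((t → e) → (e → (e → (t → e))))

For [admires [[read book] Lee]] to have type (e → (t → e)) with admires of type e, [[read book] Lee] must be the function: [[read book] Lee] : (e → (e → (t → e))).
For [[read book] Lee] to have type (e → (e → (t → e))) with [read book] of type (t → e), Lee must be the function: Lee : ((t → e) → (e → (e → (t → e)))).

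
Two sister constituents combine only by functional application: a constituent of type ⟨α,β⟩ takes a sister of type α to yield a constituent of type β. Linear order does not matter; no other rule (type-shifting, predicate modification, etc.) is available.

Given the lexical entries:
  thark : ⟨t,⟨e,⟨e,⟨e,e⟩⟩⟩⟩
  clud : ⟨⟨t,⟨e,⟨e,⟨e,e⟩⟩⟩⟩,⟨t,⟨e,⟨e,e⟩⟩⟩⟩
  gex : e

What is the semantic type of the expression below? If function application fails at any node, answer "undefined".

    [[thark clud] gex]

[thark clud]: clud is ⟨⟨t,⟨e,⟨e,⟨e,e⟩⟩⟩⟩,⟨t,⟨e,⟨e,e⟩⟩⟩⟩, thark is ⟨t,⟨e,⟨e,⟨e,e⟩⟩⟩⟩; result ⟨t,⟨e,⟨e,e⟩⟩⟩.
At [[thark clud] gex]: neither ⟨t,⟨e,⟨e,e⟩⟩⟩ nor e can take the other as argument; the node is ill-typed.

undefined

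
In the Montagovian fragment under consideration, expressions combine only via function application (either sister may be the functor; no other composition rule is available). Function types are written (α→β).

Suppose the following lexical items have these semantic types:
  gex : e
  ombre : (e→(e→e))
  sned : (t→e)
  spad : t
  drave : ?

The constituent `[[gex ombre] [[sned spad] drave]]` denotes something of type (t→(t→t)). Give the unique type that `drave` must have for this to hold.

At [[gex ombre] [[sned spad] drave]] (required: (t→(t→t))): [gex ombre] is (e→e), which is not a function with range (t→(t→t)); hence [[sned spad] drave] is the functor — type ((e→e)→(t→(t→t))).
At [[sned spad] drave] (required: ((e→e)→(t→(t→t)))): [sned spad] is e, which is not a function with range ((e→e)→(t→(t→t))); hence drave is the functor — type (e→((e→e)→(t→(t→t)))).

(e→((e→e)→(t→(t→t))))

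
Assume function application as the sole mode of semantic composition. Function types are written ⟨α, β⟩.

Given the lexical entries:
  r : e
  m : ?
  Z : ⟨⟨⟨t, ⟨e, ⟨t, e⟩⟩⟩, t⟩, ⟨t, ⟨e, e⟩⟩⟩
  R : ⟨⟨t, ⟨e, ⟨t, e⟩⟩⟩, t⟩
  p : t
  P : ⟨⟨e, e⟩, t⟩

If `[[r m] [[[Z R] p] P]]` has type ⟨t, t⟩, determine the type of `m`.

For [[r m] [[[Z R] p] P]] to have type ⟨t, t⟩ with [[[Z R] p] P] of type t, [r m] must be the function: [r m] : ⟨t, ⟨t, t⟩⟩.
For [r m] to have type ⟨t, ⟨t, t⟩⟩ with r of type e, m must be the function: m : ⟨e, ⟨t, ⟨t, t⟩⟩⟩.

⟨e, ⟨t, ⟨t, t⟩⟩⟩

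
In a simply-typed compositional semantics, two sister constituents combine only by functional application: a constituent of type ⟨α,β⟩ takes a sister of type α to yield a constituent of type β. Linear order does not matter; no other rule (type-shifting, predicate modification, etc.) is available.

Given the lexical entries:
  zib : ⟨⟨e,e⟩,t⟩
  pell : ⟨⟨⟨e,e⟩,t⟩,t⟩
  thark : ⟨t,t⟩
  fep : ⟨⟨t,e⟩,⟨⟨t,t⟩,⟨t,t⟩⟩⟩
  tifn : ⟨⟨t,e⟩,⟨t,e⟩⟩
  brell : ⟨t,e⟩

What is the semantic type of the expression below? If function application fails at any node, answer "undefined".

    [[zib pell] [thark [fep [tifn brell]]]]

At [zib pell], pell : ⟨⟨⟨e,e⟩,t⟩,t⟩ takes zib : ⟨⟨e,e⟩,t⟩, giving t.
At [tifn brell], tifn : ⟨⟨t,e⟩,⟨t,e⟩⟩ takes brell : ⟨t,e⟩, giving ⟨t,e⟩.
At [fep [tifn brell]], fep : ⟨⟨t,e⟩,⟨⟨t,t⟩,⟨t,t⟩⟩⟩ takes [tifn brell] : ⟨t,e⟩, giving ⟨⟨t,t⟩,⟨t,t⟩⟩.
At [thark [fep [tifn brell]]], [fep [tifn brell]] : ⟨⟨t,t⟩,⟨t,t⟩⟩ takes thark : ⟨t,t⟩, giving ⟨t,t⟩.
At [[zib pell] [thark [fep [tifn brell]]]], [thark [fep [tifn brell]]] : ⟨t,t⟩ takes [zib pell] : t, giving t.

t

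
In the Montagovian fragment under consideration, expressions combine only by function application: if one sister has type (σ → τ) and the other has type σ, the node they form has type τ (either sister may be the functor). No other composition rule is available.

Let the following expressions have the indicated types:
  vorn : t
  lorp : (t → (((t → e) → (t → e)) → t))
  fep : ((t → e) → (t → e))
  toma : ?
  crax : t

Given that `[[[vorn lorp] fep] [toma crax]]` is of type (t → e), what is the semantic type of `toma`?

(t → (t → (t → e)))

At [[[vorn lorp] fep] [toma crax]] (required: (t → e)): [[vorn lorp] fep] is t, which is not a function with range (t → e); hence [toma crax] is the functor — type (t → (t → e)).
At [toma crax] (required: (t → (t → e))): crax is t, which is not a function with range (t → (t → e)); hence toma is the functor — type (t → (t → (t → e))).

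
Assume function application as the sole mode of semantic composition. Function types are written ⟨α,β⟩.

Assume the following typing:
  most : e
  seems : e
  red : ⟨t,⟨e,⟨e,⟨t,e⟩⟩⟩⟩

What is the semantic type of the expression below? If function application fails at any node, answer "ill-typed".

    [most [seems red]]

[seems red]: e and ⟨t,⟨e,⟨e,⟨t,e⟩⟩⟩⟩ cannot combine by function application — type clash.

ill-typed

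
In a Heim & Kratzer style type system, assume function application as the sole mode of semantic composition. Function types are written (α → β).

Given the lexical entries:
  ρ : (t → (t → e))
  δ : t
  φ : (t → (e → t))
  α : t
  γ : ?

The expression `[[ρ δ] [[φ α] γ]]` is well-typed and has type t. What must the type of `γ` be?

At [[ρ δ] [[φ α] γ]] (required: t): [ρ δ] is (t → e), which is not a function with range t; hence [[φ α] γ] is the functor — type ((t → e) → t).
At [[φ α] γ] (required: ((t → e) → t)): [φ α] is (e → t), which is not a function with range ((t → e) → t); hence γ is the functor — type ((e → t) → ((t → e) → t)).

((e → t) → ((t → e) → t))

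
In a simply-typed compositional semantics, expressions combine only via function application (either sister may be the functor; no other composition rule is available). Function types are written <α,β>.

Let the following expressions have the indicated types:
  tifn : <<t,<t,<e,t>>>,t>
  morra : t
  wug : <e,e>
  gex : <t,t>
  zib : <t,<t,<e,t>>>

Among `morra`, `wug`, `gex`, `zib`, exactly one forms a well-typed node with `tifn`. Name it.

morra : t — no; tifn wants <t,<t,<e,t>>>, and morra wants nothing (atomic).
wug : <e,e> — no; tifn wants <t,<t,<e,t>>>, and wug wants e.
gex : <t,t> — no; tifn wants <t,<t,<e,t>>>, and gex wants t.
zib — combines: tifn : <<t,<t,<e,t>>>,t> takes zib : <t,<t,<e,t>>> as argument, giving t.

zib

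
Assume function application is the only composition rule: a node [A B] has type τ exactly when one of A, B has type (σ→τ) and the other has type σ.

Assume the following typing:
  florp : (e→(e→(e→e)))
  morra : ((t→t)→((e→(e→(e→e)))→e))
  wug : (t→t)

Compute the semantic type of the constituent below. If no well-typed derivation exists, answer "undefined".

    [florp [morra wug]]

[morra wug]: functor morra : ((t→t)→((e→(e→(e→e)))→e)), argument wug : (t→t); result ((e→(e→(e→e)))→e).
[florp [morra wug]]: functor [morra wug] : ((e→(e→(e→e)))→e), argument florp : (e→(e→(e→e))); result e.

e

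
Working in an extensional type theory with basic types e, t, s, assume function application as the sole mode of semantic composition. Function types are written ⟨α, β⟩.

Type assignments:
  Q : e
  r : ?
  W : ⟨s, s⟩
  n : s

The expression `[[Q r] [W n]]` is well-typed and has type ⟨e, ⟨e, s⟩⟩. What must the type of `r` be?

At [[Q r] [W n]] (required: ⟨e, ⟨e, s⟩⟩): [W n] is s, which is not a function with range ⟨e, ⟨e, s⟩⟩; hence [Q r] is the functor — type ⟨s, ⟨e, ⟨e, s⟩⟩⟩.
At [Q r] (required: ⟨s, ⟨e, ⟨e, s⟩⟩⟩): Q is e, which is not a function with range ⟨s, ⟨e, ⟨e, s⟩⟩⟩; hence r is the functor — type ⟨e, ⟨s, ⟨e, ⟨e, s⟩⟩⟩⟩.

⟨e, ⟨s, ⟨e, ⟨e, s⟩⟩⟩⟩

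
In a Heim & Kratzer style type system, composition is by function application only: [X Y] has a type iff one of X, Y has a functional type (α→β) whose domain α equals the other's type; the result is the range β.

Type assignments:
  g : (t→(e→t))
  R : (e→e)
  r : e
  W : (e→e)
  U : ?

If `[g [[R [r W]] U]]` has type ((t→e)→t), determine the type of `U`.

[g [[R [r W]] U]] is required to be ((t→e)→t). g : (t→(e→t)) cannot yield ((t→e)→t) as functor, so [[R [r W]] U] : ((t→(e→t))→((t→e)→t)).
[[R [r W]] U] is required to be ((t→(e→t))→((t→e)→t)). [R [r W]] : e cannot yield ((t→(e→t))→((t→e)→t)) as functor, so U : (e→((t→(e→t))→((t→e)→t))).

(e→((t→(e→t))→((t→e)→t)))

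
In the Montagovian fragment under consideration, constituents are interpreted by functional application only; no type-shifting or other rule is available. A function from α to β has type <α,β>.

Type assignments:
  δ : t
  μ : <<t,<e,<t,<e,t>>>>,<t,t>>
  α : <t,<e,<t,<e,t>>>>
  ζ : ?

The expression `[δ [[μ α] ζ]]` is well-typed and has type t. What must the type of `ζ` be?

<<t,t>,<t,t>>

[δ [[μ α] ζ]] must have type t. The sister δ has type t; that is not a function onto t, so [[μ α] ζ] must be the functor, of type <t,t>.
[[μ α] ζ] must have type <t,t>. The sister [μ α] has type <t,t>; that is not a function onto <t,t>, so ζ must be the functor, of type <<t,t>,<t,t>>.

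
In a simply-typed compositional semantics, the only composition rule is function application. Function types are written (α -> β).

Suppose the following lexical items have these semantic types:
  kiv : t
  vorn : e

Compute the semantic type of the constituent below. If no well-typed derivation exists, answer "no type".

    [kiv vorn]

no type

[kiv vorn]: t and e cannot combine by function application — type clash.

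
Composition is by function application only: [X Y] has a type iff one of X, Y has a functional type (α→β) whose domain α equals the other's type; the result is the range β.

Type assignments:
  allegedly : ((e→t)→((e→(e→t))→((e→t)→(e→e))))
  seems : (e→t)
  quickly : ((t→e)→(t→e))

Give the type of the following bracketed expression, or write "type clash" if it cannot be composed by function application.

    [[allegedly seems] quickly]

type clash

[allegedly seems]: allegedly is ((e→t)→((e→(e→t))→((e→t)→(e→e)))), seems is (e→t); result ((e→(e→t))→((e→t)→(e→e))).
[[allegedly seems] quickly]: ((e→(e→t))→((e→t)→(e→e))) and ((t→e)→(t→e)) cannot combine by function application — type clash.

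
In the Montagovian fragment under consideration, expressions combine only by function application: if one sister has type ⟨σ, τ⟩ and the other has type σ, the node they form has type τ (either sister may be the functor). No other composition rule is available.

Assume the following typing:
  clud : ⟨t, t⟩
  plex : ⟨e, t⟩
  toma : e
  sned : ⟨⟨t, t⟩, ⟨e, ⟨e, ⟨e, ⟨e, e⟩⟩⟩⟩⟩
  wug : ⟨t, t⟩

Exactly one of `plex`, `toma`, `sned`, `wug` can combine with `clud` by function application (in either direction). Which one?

plex : ⟨e, t⟩ — clud needs t; plex needs e; neither fits.
toma : e — clud needs t; toma needs nothing (atomic); neither fits.
sned — combines: sned : ⟨⟨t, t⟩, ⟨e, ⟨e, ⟨e, ⟨e, e⟩⟩⟩⟩⟩ takes clud : ⟨t, t⟩ as argument, giving ⟨e, ⟨e, ⟨e, ⟨e, e⟩⟩⟩⟩.
wug : ⟨t, t⟩ — clud needs t; wug needs t; neither fits.

sned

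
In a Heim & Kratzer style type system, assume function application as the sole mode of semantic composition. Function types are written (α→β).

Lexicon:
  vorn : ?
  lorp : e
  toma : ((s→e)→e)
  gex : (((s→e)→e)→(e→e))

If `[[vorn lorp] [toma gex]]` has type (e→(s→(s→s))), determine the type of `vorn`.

(e→((e→e)→(e→(s→(s→s)))))

[[vorn lorp] [toma gex]] is required to be (e→(s→(s→s))). [toma gex] : (e→e) cannot yield (e→(s→(s→s))) as functor, so [vorn lorp] : ((e→e)→(e→(s→(s→s)))).
[vorn lorp] is required to be ((e→e)→(e→(s→(s→s)))). lorp : e cannot yield ((e→e)→(e→(s→(s→s)))) as functor, so vorn : (e→((e→e)→(e→(s→(s→s))))).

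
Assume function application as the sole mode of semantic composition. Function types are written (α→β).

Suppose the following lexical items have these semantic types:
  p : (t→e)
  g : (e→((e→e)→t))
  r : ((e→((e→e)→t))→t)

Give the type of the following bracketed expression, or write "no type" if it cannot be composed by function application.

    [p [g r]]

e

[g r] — r of type ((e→((e→e)→t))→t) combines with g of type (e→((e→e)→t)): type t.
[p [g r]] — p of type (t→e) combines with [g r] of type t: type e.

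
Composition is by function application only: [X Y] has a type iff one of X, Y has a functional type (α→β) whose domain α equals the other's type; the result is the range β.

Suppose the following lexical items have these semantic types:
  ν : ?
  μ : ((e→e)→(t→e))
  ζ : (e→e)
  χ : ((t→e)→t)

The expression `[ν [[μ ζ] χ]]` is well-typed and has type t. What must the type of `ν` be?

[ν [[μ ζ] χ]] is required to be t. [[μ ζ] χ] : t cannot yield t as functor, so ν : (t→t).

(t→t)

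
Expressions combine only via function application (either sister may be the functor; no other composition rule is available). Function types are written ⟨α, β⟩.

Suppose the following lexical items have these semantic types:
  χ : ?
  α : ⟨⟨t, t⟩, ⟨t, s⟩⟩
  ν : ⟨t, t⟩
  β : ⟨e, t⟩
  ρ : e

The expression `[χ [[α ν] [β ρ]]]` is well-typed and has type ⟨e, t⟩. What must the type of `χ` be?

⟨s, ⟨e, t⟩⟩

[χ [[α ν] [β ρ]]] must have type ⟨e, t⟩. The sister [[α ν] [β ρ]] has type s; that is not a function onto ⟨e, t⟩, so χ must be the functor, of type ⟨s, ⟨e, t⟩⟩.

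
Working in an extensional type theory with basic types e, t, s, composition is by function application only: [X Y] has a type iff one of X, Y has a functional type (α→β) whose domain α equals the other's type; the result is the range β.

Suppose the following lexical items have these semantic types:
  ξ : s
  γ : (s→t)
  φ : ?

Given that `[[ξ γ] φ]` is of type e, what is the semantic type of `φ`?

(t→e)

[[ξ γ] φ] is required to be e. [ξ γ] : t cannot yield e as functor, so φ : (t→e).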